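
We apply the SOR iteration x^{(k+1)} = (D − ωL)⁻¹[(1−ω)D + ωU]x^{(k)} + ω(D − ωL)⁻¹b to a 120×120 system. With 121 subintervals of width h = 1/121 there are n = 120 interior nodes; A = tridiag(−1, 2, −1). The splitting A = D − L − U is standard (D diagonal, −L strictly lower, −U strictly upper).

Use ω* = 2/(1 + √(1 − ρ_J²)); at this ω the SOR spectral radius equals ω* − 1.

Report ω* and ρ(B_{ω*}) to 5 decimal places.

spectrum of D⁻¹(L+U) = {cos(kπ/121) : 1≤k≤120}; ρ_J = cos(π/121) = 0.99966.
√(1−ρ_J²) simplifies to sin(π/121) = 0.025961.
ω* = 2/(1+0.025961) = 1.94939
At ω = 1.94939 every |λ(B_ω)| = ω−1, so ρ_SOR = 0.94939.

ω* = 1.94939, ρ_SOR = 0.94939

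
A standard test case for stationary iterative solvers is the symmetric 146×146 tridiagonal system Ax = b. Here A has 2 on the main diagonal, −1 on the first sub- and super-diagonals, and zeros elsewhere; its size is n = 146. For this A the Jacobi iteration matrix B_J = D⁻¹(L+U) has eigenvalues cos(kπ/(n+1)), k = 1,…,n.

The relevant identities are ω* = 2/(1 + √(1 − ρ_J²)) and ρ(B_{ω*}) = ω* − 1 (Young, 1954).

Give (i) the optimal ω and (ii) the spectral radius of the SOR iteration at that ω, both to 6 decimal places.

ω* = 1.958155, ρ_SOR = 0.958155

B_J for the 146×146 system has eigenvalues cos(kπ/147); ρ_J = cos(π/147) = 0.999772.
√(1−ρ_J²) = |sin(π/147)| = 0.0213698
So ω* = 2/1.0213698 = 1.958155 (Young).
At ω = 1.958155 every |λ(B_ω)| = ω−1, so ρ_SOR = 0.958155.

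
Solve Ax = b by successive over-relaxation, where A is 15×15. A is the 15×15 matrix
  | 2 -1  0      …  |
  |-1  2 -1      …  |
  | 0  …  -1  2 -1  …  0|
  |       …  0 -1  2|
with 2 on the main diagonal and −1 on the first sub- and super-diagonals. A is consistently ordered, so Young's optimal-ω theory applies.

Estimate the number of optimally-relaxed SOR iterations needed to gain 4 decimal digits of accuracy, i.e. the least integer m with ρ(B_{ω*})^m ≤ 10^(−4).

n=15: λ(B_J) = 1 − λ(A)/2 = cos(kπ/16); k=1 gives ρ_J = 0.9807853.
√(1−ρ_J²) simplifies to sin(π/16) = 0.1950903.
ω* = 2/(1 + 0.1950903) = 2/1.1950903 = 1.6735137.
ρ_SOR = ω* − 1 = 1.6735137 − 1 = 0.6735137.
(0.6735137)^m ≤ 10^{−4}  ⇒  m·ln(0.6735137) ≤ −4·ln10  ⇒  m ≥ 23.303  ⇒  m = 24

m = 24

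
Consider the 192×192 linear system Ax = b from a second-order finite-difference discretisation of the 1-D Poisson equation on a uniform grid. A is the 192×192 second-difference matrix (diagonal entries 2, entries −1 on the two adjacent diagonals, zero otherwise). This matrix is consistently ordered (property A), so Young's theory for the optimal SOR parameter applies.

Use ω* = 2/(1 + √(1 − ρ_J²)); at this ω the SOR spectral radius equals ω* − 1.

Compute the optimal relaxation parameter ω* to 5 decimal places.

ω* = 1.96797

n=192: λ(B_J) = 1 − λ(A)/2 = cos(kπ/193); k=1 gives ρ_J = 0.99987.
√(1 − cos²(π/193)) = sin(π/193) ≈ 0.016277.
[ω*] 2 ÷ (1 + 0.016277) = 2 ÷ 1.016277 = 1.96797.
At ω = 1.96797 every |λ(B_ω)| = ω−1, so ρ_SOR = 0.96797.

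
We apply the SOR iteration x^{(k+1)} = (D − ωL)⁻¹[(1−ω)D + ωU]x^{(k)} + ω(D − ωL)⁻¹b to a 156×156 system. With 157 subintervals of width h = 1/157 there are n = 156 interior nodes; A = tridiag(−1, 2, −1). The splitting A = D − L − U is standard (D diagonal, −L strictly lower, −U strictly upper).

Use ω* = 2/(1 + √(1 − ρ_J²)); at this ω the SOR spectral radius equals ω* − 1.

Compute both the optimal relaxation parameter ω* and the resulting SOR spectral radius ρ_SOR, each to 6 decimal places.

ω* = 1.960767, ρ_SOR = 0.960767

[ρ_J] n=156: ρ(B_J) = cos(π/(n+1)) = cos(π/157) = 0.999800.
√(1−ρ_J²) = |sin(π/157)| = 0.0200088
So ω* = 2/1.0200088 = 1.960767 (Young).
[ρ_SOR] ω* − 1 = 0.960767.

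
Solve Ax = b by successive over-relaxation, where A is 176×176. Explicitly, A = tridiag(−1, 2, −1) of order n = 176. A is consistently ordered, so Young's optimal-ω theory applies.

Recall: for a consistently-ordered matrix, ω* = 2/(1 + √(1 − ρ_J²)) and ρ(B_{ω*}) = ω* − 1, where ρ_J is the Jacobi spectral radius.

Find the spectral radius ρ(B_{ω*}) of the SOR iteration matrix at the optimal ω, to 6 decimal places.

ρ_SOR = 0.965123

spectrum of D⁻¹(L+U) = {cos(kπ/177) : 1≤k≤176}; ρ_J = cos(π/177) = 0.999842.
√(1−ρ_J²) simplifies to sin(π/177) = 0.0177482.
ω* = 2/(1+0.0177482) = 1.965123
At ω = 1.965123 every |λ(B_ω)| = ω−1, so ρ_SOR = 0.965123.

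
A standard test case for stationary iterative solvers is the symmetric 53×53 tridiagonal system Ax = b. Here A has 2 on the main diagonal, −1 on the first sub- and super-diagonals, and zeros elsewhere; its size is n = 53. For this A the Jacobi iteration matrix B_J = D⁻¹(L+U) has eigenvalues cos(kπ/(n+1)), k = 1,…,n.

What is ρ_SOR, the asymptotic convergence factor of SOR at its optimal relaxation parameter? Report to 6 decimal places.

ρ_SOR = 0.890100

With n=53, ρ(Jacobi) = cos(π/54) = 0.998308.
root = sin(π/54) = 0.0581448  (since 1−cos² = sin²).
ω* = 2/(1 + 0.0581448) = 2/1.0581448 = 1.890100.
ρ(B_{ω*}) = ω*−1 = 0.890100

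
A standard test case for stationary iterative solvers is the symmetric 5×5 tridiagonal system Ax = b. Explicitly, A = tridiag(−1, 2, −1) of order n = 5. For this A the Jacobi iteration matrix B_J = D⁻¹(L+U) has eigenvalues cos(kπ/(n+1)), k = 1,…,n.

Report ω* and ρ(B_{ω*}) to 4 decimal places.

ω* = 1.3333, ρ_SOR = 0.3333

ρ_J = max_k |cos(kπ/6)| = cos(π/6) = 0.8660
1 − cos²(π/6) = sin²(π/6) ⇒ √(1−ρ_J²) = sin(π/6) = 0.50000.
So ω* = 2/1.50000 = 1.3333 (Young).
At ω = 1.3333 every |λ(B_ω)| = ω−1, so ρ_SOR = 0.3333.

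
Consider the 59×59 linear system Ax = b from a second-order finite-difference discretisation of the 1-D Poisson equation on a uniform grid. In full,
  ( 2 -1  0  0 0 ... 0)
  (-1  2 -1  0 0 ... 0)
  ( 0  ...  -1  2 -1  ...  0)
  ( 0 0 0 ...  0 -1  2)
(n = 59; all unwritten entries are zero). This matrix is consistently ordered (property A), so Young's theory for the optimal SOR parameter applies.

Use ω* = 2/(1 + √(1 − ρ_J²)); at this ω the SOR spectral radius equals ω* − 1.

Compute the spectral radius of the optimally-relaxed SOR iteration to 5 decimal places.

ρ_SOR = 0.90053

With n=59, ρ(Jacobi) = cos(π/60) = 0.99863.
1 − cos²(π/60) = sin²(π/60) ⇒ √(1−ρ_J²) = sin(π/60) = 0.052336.
Then 2/(1+√(1−ρ_J²)) = 2/(1+0.052336); ω* = 2/1.052336 = 1.90053.
ρ_SOR = ω* − 1 = 1.90053 − 1 = 0.90053.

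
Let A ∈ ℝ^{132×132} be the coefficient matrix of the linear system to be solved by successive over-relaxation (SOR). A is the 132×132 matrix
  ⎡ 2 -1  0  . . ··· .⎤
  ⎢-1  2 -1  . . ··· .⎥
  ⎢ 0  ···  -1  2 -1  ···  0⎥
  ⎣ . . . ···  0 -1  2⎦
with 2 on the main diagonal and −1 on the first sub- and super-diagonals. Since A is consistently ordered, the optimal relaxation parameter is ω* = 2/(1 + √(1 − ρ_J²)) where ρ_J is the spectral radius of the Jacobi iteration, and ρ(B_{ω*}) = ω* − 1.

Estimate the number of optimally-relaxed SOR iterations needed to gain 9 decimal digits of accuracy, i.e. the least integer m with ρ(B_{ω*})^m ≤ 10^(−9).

m = 439

½·tridiag(1,0,1) at n=132: λ_k = cos(kπ/133); max |λ| at k=1 ⇒ ρ_J = cos(π/133) ≈ 0.9997210.
√(1−ρ_J²) = |sin(π/133)| = 0.0236188
Then 2/(1+√(1−ρ_J²)) = 2/(1+0.0236188); ω* = 2/1.0236188 = 1.9538524.
At ω = 1.9538524 every |λ(B_ω)| = ω−1, so ρ_SOR = 0.9538524.
For 9 digits: m = 9·ln10 / (−ln 0.9538524) = 20.7233/0.0472463 = 438.623; round up → m = 439.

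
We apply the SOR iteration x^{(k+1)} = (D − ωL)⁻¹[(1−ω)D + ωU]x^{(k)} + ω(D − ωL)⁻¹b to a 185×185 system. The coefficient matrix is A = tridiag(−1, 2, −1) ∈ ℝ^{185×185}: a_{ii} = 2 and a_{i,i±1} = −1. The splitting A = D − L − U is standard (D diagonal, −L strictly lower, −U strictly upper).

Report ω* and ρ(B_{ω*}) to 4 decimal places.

ω* = 1.9668, ρ_SOR = 0.9668

B_J for the 185×185 system has eigenvalues cos(kπ/186); ρ_J = cos(π/186) = 0.9999.
√(1−ρ_J²) = |sin(π/186)| = 0.01689
ω* = 2/(1 + 0.01689) = 2/1.01689 = 1.9668.
and ρ(B_{ω*}) = 1.9668 − 1 = 0.9668.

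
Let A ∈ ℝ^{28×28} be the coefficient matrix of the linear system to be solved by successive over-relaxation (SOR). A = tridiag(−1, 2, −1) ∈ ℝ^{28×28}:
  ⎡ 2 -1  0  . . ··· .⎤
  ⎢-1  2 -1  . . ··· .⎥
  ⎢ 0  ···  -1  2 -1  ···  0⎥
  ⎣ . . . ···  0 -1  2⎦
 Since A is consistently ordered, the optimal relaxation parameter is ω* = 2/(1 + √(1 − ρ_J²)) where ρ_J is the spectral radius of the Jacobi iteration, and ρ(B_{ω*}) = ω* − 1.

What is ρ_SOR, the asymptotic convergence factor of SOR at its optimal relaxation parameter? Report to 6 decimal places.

ρ_SOR = 0.804860

B_J for the 28×28 system has eigenvalues cos(kπ/29); ρ_J = cos(π/29) = 0.994138.
√(1−ρ_J²) simplifies to sin(π/29) = 0.1081190.
Young: ω* = 2/(1+√(1−ρ_J²)) = 2/(1+0.1081190) = 2/1.1081190 = 1.804860.
ρ_SOR = ω* − 1 = 1.804860 − 1 = 0.804860.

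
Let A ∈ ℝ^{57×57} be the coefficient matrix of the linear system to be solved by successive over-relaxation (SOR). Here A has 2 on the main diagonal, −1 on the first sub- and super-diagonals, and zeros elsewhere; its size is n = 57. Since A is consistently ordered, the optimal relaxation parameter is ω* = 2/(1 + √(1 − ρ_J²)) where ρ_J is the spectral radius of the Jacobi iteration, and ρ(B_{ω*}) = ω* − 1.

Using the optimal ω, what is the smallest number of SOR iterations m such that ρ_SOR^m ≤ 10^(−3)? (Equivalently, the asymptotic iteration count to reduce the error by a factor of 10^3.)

m = 64

½·tridiag(1,0,1) at n=57: λ_k = cos(kπ/58); max |λ| at k=1 ⇒ ρ_J = cos(π/58) ≈ 0.9985334.
1 − cos²(π/58) = sin²(π/58) ⇒ √(1−ρ_J²) = sin(π/58) = 0.0541389.
[ω*] 2 ÷ (1 + 0.0541389) = 2 ÷ 1.0541389 = 1.8972832.
ρ(B_{ω*}) = ω*−1 = 0.8972832
Need (0.8972832)^m ≤ 10^(−3): m ≥ 3·ln10/|ln 0.8972832| = 6.90776/0.108384 = 63.734 ⇒ m = 64.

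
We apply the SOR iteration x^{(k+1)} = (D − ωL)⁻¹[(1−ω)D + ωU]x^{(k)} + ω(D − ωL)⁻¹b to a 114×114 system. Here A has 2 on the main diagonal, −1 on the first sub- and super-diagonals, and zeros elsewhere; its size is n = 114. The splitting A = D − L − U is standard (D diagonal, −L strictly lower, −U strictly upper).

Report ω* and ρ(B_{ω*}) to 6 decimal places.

ρ_J = max_k |cos(kπ/115)| = cos(π/115) = 0.999627
√(1−ρ_J²) simplifies to sin(π/115) = 0.0273148.
Then 2/(1+√(1−ρ_J²)) = 2/(1+0.0273148); ω* = 2/1.0273148 = 1.946823.
ρ(B_{ω*}) = ω*−1 = 0.946823

ω* = 1.946823, ρ_SOR = 0.946823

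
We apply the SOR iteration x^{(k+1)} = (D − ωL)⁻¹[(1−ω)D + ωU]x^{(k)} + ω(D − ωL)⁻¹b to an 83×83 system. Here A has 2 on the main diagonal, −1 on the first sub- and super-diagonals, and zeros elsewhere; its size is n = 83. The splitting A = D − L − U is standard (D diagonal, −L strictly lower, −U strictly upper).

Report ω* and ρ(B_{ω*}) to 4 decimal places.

B_J for the 83×83 system has eigenvalues cos(kπ/84); ρ_J = cos(π/84) = 0.9993.
√(1−ρ_J²) = |sin(π/84)| = 0.03739
ω* = 2/(1 + 0.03739) = 2/1.03739 = 1.9279.
At ω = 1.9279 every |λ(B_ω)| = ω−1, so ρ_SOR = 0.9279.

ω* = 1.9279, ρ_SOR = 0.9279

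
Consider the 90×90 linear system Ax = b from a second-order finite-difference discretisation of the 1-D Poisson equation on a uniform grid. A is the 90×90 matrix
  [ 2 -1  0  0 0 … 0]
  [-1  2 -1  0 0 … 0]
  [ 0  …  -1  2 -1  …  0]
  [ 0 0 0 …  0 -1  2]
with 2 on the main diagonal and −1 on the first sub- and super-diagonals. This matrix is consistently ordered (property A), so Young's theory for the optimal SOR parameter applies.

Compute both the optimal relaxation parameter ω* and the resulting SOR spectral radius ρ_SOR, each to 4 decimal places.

ω* = 1.9333, ρ_SOR = 0.9333

n=90: λ(B_J) = 1 − λ(A)/2 = cos(kπ/91); k=1 gives ρ_J = 0.9994.
√(1−ρ_J²) = |sin(π/91)| = 0.03452
So ω* = 2/1.03452 = 1.9333 (Young).
ρ_SOR = ω* − 1 = 1.9333 − 1 = 0.9333.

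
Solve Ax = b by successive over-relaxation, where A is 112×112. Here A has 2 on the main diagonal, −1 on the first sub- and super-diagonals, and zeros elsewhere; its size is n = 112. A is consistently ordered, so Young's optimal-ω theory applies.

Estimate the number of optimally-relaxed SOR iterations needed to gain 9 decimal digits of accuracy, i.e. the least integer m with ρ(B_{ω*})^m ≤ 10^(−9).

m = 373

With n=112, ρ(Jacobi) = cos(π/113) = 0.9996136.
√(1−ρ_J²) simplifies to sin(π/113) = 0.0277981.
ω* = 2/(1+0.0277981) = 1.9459075
ρ(B_{ω*}) = ω*−1 = 0.9459075
m ≥ 9·ln10 / (−ln 0.9459075) = 372.651; smallest integer m = 373.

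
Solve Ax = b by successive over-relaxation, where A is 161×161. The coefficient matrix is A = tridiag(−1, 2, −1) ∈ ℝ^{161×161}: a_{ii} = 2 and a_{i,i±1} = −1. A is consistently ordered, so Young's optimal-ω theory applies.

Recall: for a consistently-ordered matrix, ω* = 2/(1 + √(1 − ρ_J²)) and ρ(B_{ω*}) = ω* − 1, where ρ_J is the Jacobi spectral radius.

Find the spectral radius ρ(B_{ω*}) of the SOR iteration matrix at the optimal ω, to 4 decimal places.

n=161: λ(B_J) = 1 − λ(A)/2 = cos(kπ/162); k=1 gives ρ_J = 0.9998.
√(1 − cos²(π/162)) = sin(π/162) ≈ 0.01939.
ω* = 2 / (1 + 0.01939) = 2 / 1.01939 ≈ 1.9620.
ρ_SOR = ω* − 1 = 1.9620 − 1 = 0.9620.

ρ_SOR = 0.9620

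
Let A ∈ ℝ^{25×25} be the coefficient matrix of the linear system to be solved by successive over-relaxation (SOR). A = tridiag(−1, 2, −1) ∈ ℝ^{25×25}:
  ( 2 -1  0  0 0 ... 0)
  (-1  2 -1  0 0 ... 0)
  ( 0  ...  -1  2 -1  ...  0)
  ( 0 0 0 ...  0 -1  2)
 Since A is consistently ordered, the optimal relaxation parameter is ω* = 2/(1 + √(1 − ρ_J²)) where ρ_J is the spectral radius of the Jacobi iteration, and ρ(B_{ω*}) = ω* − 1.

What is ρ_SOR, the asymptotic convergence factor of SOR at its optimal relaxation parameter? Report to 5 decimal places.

ρ_SOR = 0.78486

n=25: λ(B_J) = 1 − λ(A)/2 = cos(kπ/26); k=1 gives ρ_J = 0.99271.
√(1−ρ_J²) = |sin(π/26)| = 0.120537
Then 2/(1+√(1−ρ_J²)) = 2/(1+0.120537); ω* = 2/1.120537 = 1.78486.
ρ_SOR = ω* − 1 = 1.78486 − 1 = 0.78486.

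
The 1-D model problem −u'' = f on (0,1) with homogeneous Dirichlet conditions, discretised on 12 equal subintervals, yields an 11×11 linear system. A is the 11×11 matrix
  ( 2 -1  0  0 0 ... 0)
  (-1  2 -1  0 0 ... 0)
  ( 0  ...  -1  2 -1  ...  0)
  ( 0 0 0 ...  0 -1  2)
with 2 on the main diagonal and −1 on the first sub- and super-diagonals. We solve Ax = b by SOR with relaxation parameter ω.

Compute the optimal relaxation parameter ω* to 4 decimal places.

B_J for the 11×11 system has eigenvalues cos(kπ/12); ρ_J = cos(π/12) = 0.9659.
√(1−ρ_J²) = |sin(π/12)| = 0.25882
So ω* = 2/1.25882 = 1.5888 (Young).
ρ(B_{ω*}) = ω*−1 = 0.5888

ω* = 1.5888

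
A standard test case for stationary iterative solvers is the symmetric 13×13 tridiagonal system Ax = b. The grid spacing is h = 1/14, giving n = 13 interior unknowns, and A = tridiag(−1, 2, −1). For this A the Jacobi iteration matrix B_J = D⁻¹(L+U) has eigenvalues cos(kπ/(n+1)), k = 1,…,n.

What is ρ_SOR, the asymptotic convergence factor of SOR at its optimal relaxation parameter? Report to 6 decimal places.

ρ_SOR = 0.635964

[ρ_J] n=13: ρ(B_J) = cos(π/(n+1)) = cos(π/14) = 0.974928.
root = sin(π/14) = 0.2225209  (since 1−cos² = sin²).
Young: ω* = 2/(1+√(1−ρ_J²)) = 2/(1+0.2225209) = 2/1.2225209 = 1.635964.
At ω = 1.635964 every |λ(B_ω)| = ω−1, so ρ_SOR = 0.635964.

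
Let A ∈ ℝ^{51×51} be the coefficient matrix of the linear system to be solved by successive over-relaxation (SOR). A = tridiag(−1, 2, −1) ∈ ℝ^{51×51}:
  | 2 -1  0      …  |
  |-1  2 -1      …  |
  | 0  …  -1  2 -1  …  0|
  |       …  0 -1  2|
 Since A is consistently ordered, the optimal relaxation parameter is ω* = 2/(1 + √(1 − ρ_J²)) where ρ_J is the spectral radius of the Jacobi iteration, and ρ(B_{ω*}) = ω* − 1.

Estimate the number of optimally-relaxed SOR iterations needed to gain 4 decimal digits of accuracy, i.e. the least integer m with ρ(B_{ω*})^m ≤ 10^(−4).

With n=51, ρ(Jacobi) = cos(π/52) = 0.9981756.
√(1 − cos²(π/52)) = sin(π/52) ≈ 0.0603785.
Young: ω* = 2/(1+√(1−ρ_J²)) = 2/(1+0.0603785) = 2/1.0603785 = 1.8861190.
[ρ_SOR] ω* − 1 = 0.8861190.
Need (0.8861190)^m ≤ 10^(−4): m ≥ 4·ln10/|ln 0.8861190| = 9.21034/0.120904 = 76.179 ⇒ m = 77.

m = 77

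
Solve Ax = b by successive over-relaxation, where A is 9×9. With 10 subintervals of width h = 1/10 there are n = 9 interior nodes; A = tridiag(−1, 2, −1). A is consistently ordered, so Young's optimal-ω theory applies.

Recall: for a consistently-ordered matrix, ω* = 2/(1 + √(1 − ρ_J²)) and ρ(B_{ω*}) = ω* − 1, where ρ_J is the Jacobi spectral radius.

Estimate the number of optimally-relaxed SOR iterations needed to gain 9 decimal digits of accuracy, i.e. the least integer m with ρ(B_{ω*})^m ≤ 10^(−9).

½·tridiag(1,0,1) at n=9: λ_k = cos(kπ/10); max |λ| at k=1 ⇒ ρ_J = cos(π/10) ≈ 0.9510565.
√(1−ρ_J²) = |sin(π/10)| = 0.3090170
ω* = 2/(1 + 0.3090170) = 2/1.3090170 = 1.5278640.
ρ_SOR = ω* − 1 = 1.5278640 − 1 = 0.5278640.
9·ln10 = 20.7233; −ln(0.5278640) = 0.638917; m = ⌈20.7233/0.638917⌉ = ⌈32.435⌉ = 33.

m = 33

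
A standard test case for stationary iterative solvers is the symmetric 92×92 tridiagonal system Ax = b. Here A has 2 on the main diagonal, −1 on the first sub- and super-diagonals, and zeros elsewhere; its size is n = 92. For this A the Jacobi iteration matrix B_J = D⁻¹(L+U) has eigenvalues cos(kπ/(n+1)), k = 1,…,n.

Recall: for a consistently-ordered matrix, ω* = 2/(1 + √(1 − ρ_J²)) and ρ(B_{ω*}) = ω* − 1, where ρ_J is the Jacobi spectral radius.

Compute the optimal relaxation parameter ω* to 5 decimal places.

ω* = 1.93466

spectrum of D⁻¹(L+U) = {cos(kπ/93) : 1≤k≤92}; ρ_J = cos(π/93) = 0.99943.
1 − cos²(π/93) = sin²(π/93) ⇒ √(1−ρ_J²) = sin(π/93) = 0.033774.
Then 2/(1+√(1−ρ_J²)) = 2/(1+0.033774); ω* = 2/1.033774 = 1.93466.
and ρ(B_{ω*}) = 1.93466 − 1 = 0.93466.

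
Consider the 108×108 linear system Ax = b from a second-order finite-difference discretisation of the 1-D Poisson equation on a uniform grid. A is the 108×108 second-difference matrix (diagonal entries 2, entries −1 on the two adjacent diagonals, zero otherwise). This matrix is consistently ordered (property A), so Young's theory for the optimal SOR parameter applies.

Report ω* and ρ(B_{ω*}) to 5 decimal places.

[ρ_J] n=108: ρ(B_J) = cos(π/(n+1)) = cos(π/109) = 0.99958.
√(1 − cos²(π/109)) = sin(π/109) ≈ 0.028818.
Young: ω* = 2/(1+√(1−ρ_J²)) = 2/(1+0.028818) = 2/1.028818 = 1.94398.
[ρ_SOR] ω* − 1 = 0.94398.

ω* = 1.94398, ρ_SOR = 0.94398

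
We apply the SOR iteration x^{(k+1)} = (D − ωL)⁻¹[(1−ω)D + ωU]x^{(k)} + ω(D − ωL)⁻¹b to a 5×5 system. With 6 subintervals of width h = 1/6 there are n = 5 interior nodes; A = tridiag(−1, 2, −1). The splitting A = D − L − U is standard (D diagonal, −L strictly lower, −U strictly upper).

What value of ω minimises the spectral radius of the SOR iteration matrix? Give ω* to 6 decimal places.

½·tridiag(1,0,1) at n=5: λ_k = cos(kπ/6); max |λ| at k=1 ⇒ ρ_J = cos(π/6) ≈ 0.866025.
√(1−ρ_J²) = |sin(π/6)| = 0.5000000
ω* = 2/(1+0.5000000) = 1.333333
ρ_SOR = ω* − 1 ≈ 0.333333.

ω* = 1.333333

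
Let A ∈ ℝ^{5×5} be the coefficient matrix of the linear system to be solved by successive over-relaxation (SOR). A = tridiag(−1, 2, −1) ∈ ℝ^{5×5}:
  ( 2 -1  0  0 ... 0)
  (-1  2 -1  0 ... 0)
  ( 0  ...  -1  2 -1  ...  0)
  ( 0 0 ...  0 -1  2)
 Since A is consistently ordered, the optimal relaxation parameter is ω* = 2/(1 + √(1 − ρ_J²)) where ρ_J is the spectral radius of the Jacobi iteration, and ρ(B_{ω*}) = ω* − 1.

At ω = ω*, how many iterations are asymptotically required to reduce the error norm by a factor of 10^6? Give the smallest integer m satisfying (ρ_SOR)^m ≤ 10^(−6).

B_J for the 5×5 system has eigenvalues cos(kπ/6); ρ_J = cos(π/6) = 0.8660254.
root = sin(π/6) = 0.5000000  (since 1−cos² = sin²).
So ω* = 2/1.5000000 = 1.3333333 (Young).
and ρ(B_{ω*}) = 1.3333333 − 1 = 0.3333333.
6·ln10 = 13.8155; −ln(0.3333333) = 1.09861; m = ⌈13.8155/1.09861⌉ = ⌈12.575⌉ = 13.

m = 13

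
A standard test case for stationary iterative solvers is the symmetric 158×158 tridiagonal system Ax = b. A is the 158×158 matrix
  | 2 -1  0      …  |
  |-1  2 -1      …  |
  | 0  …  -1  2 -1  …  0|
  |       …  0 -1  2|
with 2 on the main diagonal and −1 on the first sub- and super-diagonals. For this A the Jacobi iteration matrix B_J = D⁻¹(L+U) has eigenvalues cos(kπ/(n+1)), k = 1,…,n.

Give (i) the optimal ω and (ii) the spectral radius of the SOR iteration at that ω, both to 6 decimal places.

With n=158, ρ(Jacobi) = cos(π/159) = 0.999805.
√(1−ρ_J²) simplifies to sin(π/159) = 0.0197572.
[ω*] 2 ÷ (1 + 0.0197572) = 2 ÷ 1.0197572 = 1.961251.
At ω = 1.961251 every |λ(B_ω)| = ω−1, so ρ_SOR = 0.961251.

ω* = 1.961251, ρ_SOR = 0.961251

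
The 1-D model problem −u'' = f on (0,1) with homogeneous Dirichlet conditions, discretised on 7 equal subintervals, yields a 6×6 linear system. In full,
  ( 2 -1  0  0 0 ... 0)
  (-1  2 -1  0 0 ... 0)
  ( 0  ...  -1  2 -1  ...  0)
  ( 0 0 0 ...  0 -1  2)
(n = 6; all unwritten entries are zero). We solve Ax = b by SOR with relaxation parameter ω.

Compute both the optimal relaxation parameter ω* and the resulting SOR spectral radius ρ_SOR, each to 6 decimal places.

ω* = 1.394813, ρ_SOR = 0.394813

spectrum of D⁻¹(L+U) = {cos(kπ/7) : 1≤k≤6}; ρ_J = cos(π/7) = 0.900969.
√(1−ρ_J²) simplifies to sin(π/7) = 0.4338837.
Young: ω* = 2/(1+√(1−ρ_J²)) = 2/(1+0.4338837) = 2/1.4338837 = 1.394813.
Hence ρ(B_{ω*}) = 1.394813 − 1 = 0.394813.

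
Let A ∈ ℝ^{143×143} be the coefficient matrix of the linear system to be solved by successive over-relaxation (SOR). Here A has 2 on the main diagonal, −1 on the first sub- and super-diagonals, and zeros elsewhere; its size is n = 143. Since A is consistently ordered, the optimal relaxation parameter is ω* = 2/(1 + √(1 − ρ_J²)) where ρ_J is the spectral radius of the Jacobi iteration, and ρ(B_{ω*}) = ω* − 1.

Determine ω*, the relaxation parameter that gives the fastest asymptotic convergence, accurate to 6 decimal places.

ω* = 1.957302

[ρ_J] n=143: ρ(B_J) = cos(π/(n+1)) = cos(π/144) = 0.999762.
√(1 − cos²(π/144)) = sin(π/144) ≈ 0.0218149.
ω* = 2/(1+0.0218149) = 1.957302
ρ(B_{ω*}) = ω*−1 = 0.957302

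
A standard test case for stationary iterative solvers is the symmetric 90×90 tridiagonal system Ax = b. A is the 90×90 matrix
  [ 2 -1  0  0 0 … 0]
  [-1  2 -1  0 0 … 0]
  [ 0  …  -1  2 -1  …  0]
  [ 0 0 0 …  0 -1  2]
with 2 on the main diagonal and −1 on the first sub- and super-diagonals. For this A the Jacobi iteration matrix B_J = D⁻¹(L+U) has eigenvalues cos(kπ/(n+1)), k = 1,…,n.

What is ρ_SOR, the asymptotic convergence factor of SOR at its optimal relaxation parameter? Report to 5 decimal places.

½·tridiag(1,0,1) at n=90: λ_k = cos(kπ/91); max |λ| at k=1 ⇒ ρ_J = cos(π/91) ≈ 0.99940.
√(1−ρ_J²) simplifies to sin(π/91) = 0.034516.
ω* = 2/(1+0.034516) = 1.93327
ρ(B_{ω*}) = ω*−1 = 0.93327

ρ_SOR = 0.93327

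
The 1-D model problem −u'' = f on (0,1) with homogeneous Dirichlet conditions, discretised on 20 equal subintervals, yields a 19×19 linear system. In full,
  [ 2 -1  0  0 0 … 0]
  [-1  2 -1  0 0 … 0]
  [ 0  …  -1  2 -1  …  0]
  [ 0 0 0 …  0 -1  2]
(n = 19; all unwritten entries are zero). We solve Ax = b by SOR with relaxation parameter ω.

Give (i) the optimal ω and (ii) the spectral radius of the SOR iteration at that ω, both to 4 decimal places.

With n=19, ρ(Jacobi) = cos(π/20) = 0.9877.
root = sin(π/20) = 0.15643  (since 1−cos² = sin²).
So ω* = 2/1.15643 = 1.7295 (Young).
and ρ(B_{ω*}) = 1.7295 − 1 = 0.7295.

ω* = 1.7295, ρ_SOR = 0.7295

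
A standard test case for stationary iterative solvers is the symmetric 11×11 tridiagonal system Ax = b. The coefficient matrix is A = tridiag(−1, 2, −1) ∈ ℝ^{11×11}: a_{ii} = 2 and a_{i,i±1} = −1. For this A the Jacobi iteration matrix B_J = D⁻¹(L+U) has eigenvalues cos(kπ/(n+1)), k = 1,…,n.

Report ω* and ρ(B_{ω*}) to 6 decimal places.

[ρ_J] n=11: ρ(B_J) = cos(π/(n+1)) = cos(π/12) = 0.965926.
1 − cos²(π/12) = sin²(π/12) ⇒ √(1−ρ_J²) = sin(π/12) = 0.2588190.
ω* = 2/(1 + 0.2588190) = 2/1.2588190 = 1.588791.
Hence ρ(B_{ω*}) = 1.588791 − 1 = 0.588791.

ω* = 1.588791, ρ_SOR = 0.588791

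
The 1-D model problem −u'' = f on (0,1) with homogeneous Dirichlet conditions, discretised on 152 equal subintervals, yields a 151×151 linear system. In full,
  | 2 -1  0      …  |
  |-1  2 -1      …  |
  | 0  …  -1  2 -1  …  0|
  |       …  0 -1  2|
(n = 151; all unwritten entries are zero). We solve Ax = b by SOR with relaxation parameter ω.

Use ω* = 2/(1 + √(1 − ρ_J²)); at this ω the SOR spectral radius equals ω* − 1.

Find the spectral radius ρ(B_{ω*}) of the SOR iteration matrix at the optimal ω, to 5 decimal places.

ρ_SOR = 0.95950

With n=151, ρ(Jacobi) = cos(π/152) = 0.99979.
√(1−ρ_J²) simplifies to sin(π/152) = 0.020667.
So ω* = 2/1.020667 = 1.95950 (Young).
At ω = 1.95950 every |λ(B_ω)| = ω−1, so ρ_SOR = 0.95950.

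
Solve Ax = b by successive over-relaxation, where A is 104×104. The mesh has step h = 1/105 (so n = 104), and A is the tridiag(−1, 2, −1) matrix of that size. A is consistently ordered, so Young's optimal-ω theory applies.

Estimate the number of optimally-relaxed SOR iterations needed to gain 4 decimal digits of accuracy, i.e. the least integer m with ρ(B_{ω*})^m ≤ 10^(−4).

spectrum of D⁻¹(L+U) = {cos(kπ/105) : 1≤k≤104}; ρ_J = cos(π/105) = 0.9995524.
1 − cos²(π/105) = sin²(π/105) ⇒ √(1−ρ_J²) = sin(π/105) = 0.0299155.
Then 2/(1+√(1−ρ_J²)) = 2/(1+0.0299155); ω* = 2/1.0299155 = 1.9419069.
ρ(B_{ω*}) = ω*−1 = 0.9419069
For 4 digits: m = 4·ln10 / (−ln 0.9419069) = 9.21034/0.0598488 = 153.893; round up → m = 154.

m = 154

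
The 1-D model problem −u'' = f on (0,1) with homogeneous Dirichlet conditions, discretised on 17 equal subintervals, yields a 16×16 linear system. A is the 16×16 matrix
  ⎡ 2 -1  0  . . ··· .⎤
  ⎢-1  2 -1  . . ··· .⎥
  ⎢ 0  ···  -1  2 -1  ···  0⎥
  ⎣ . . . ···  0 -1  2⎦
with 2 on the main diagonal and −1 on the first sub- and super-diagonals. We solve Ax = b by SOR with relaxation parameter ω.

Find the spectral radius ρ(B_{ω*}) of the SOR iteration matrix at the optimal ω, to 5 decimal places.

ρ_SOR = 0.68955

½·tridiag(1,0,1) at n=16: λ_k = cos(kπ/17); max |λ| at k=1 ⇒ ρ_J = cos(π/17) ≈ 0.98297.
1 − cos²(π/17) = sin²(π/17) ⇒ √(1−ρ_J²) = sin(π/17) = 0.183750.
So ω* = 2/1.183750 = 1.68955 (Young).
ρ(B_{ω*}) = ω*−1 = 0.68955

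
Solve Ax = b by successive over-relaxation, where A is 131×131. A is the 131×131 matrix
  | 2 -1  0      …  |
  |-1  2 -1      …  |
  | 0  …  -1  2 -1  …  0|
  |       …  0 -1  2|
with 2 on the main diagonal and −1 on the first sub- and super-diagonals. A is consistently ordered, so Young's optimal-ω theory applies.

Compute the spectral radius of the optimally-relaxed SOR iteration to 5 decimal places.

ρ_SOR = 0.95351

½·tridiag(1,0,1) at n=131: λ_k = cos(kπ/132); max |λ| at k=1 ⇒ ρ_J = cos(π/132) ≈ 0.99972.
root = sin(π/132) = 0.023798  (since 1−cos² = sin²).
Young: ω* = 2/(1+√(1−ρ_J²)) = 2/(1+0.023798) = 2/1.023798 = 1.95351.
Hence ρ(B_{ω*}) = 1.95351 − 1 = 0.95351.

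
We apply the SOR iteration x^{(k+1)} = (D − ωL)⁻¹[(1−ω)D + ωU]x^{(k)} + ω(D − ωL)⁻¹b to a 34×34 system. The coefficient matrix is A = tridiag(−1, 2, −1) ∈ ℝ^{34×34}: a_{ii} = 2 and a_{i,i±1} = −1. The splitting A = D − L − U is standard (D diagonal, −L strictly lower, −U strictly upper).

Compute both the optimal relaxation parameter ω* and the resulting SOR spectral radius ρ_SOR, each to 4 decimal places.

B_J for the 34×34 system has eigenvalues cos(kπ/35); ρ_J = cos(π/35) = 0.9960.
1 − cos²(π/35) = sin²(π/35) ⇒ √(1−ρ_J²) = sin(π/35) = 0.08964.
ω* = 2/(1 + 0.08964) = 2/1.08964 = 1.8355.
[ρ_SOR] ω* − 1 = 0.8355.

ω* = 1.8355, ρ_SOR = 0.8355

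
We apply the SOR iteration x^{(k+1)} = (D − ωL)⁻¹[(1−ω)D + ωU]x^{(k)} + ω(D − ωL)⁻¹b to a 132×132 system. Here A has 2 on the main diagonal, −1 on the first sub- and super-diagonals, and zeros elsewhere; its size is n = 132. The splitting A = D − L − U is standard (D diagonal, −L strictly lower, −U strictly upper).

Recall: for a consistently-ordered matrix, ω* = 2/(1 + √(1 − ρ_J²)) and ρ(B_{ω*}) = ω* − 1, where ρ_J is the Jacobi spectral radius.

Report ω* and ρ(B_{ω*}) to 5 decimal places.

[ρ_J] n=132: ρ(B_J) = cos(π/(n+1)) = cos(π/133) = 0.99972.
√(1−ρ_J²) = |sin(π/133)| = 0.023619
ω* = 2 / (1 + 0.023619) = 2 / 1.023619 ≈ 1.95385.
and ρ(B_{ω*}) = 1.95385 − 1 = 0.95385.

ω* = 1.95385, ρ_SOR = 0.95385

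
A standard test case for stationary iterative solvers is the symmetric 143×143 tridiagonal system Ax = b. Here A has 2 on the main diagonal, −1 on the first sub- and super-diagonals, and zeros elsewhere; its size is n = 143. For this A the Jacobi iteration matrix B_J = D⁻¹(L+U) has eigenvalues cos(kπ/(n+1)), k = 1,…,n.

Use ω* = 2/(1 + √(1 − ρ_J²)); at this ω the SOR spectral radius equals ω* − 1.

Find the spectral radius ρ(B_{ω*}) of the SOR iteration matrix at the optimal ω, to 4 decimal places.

ρ_SOR = 0.9573

With n=143, ρ(Jacobi) = cos(π/144) = 0.9998.
√(1−ρ_J²) = |sin(π/144)| = 0.02181
[ω*] 2 ÷ (1 + 0.02181) = 2 ÷ 1.02181 = 1.9573.
ρ_SOR = ω* − 1 = 1.9573 − 1 = 0.9573.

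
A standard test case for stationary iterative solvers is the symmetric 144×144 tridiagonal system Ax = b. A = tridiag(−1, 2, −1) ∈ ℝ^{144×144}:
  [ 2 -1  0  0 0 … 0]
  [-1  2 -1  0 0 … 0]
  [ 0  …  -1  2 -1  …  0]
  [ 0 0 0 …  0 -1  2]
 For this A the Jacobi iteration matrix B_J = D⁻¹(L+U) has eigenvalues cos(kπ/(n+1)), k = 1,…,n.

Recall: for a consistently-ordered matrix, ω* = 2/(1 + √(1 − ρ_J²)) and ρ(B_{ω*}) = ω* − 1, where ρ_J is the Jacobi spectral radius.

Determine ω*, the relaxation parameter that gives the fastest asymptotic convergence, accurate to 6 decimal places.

n=144: λ(B_J) = 1 − λ(A)/2 = cos(kπ/145); k=1 gives ρ_J = 0.999765.
√(1−ρ_J²) = |sin(π/145)| = 0.0216645
So ω* = 2/1.0216645 = 1.957590 (Young).
ρ_SOR = ω* − 1 ≈ 0.957590.

ω* = 1.957590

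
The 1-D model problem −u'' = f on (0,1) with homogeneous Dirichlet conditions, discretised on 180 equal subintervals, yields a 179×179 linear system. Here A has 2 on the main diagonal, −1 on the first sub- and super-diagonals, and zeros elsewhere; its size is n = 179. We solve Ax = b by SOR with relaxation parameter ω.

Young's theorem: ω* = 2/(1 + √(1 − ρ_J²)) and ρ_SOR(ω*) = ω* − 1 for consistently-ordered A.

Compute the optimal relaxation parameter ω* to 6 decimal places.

With n=179, ρ(Jacobi) = cos(π/180) = 0.999848.
1 − cos²(π/180) = sin²(π/180) ⇒ √(1−ρ_J²) = sin(π/180) = 0.0174524.
ω* = 2/(1 + 0.0174524) = 2/1.0174524 = 1.965694.
[ρ_SOR] ω* − 1 = 0.965694.

ω* = 1.965694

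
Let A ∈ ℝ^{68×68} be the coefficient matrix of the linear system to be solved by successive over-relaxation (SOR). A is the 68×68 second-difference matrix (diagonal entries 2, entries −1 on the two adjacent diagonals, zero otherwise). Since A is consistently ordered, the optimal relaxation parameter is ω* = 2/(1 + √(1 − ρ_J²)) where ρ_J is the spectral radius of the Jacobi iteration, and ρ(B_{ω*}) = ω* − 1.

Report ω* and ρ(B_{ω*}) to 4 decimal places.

B_J for the 68×68 system has eigenvalues cos(kπ/69); ρ_J = cos(π/69) = 0.9990.
√(1−ρ_J²) simplifies to sin(π/69) = 0.04551.
ω* = 2 / (1 + 0.04551) = 2 / 1.04551 ≈ 1.9129.
Hence ρ(B_{ω*}) = 1.9129 − 1 = 0.9129.

ω* = 1.9129, ρ_SOR = 0.9129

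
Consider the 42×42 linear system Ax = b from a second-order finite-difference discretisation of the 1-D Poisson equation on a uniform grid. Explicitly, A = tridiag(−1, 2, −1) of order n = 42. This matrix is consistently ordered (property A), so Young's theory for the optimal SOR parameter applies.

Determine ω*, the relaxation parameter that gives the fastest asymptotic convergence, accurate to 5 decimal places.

spectrum of D⁻¹(L+U) = {cos(kπ/43) : 1≤k≤42}; ρ_J = cos(π/43) = 0.99733.
1 − cos²(π/43) = sin²(π/43) ⇒ √(1−ρ_J²) = sin(π/43) = 0.072995.
ω* = 2 / (1 + 0.072995) = 2 / 1.072995 ≈ 1.86394.
At ω = 1.86394 every |λ(B_ω)| = ω−1, so ρ_SOR = 0.86394.

ω* = 1.86394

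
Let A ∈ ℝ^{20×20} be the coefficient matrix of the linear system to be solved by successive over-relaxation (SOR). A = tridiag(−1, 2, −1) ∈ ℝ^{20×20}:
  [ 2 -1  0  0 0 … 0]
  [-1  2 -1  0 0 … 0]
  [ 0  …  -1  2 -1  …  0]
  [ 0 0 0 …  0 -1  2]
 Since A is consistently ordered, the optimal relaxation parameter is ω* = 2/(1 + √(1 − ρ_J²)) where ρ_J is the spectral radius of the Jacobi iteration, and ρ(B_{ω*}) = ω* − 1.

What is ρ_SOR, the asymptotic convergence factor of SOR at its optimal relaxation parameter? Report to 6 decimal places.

ρ_SOR = 0.740580

n=20: λ(B_J) = 1 − λ(A)/2 = cos(kπ/21); k=1 gives ρ_J = 0.988831.
1 − cos²(π/21) = sin²(π/21) ⇒ √(1−ρ_J²) = sin(π/21) = 0.1490423.
ω* = 2/(1+0.1490423) = 1.740580
At ω = 1.740580 every |λ(B_ω)| = ω−1, so ρ_SOR = 0.740580.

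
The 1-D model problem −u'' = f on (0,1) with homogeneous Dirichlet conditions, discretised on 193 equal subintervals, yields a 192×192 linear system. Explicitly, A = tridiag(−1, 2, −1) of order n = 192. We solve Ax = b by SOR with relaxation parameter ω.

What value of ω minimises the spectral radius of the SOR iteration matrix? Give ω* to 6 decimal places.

ω* = 1.967967

With n=192, ρ(Jacobi) = cos(π/193) = 0.999868.
√(1−ρ_J²) = |sin(π/193)| = 0.0162770
ω* = 2 / (1 + 0.0162770) = 2 / 1.0162770 ≈ 1.967967.
Hence ρ(B_{ω*}) = 1.967967 − 1 = 0.967967.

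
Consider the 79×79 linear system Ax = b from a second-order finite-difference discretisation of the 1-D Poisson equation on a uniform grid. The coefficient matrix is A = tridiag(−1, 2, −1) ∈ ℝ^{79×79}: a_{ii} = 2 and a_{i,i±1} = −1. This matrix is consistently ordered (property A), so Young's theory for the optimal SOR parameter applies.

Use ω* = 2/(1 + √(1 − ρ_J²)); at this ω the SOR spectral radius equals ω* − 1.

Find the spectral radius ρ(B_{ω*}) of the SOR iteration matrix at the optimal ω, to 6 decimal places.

spectrum of D⁻¹(L+U) = {cos(kπ/80) : 1≤k≤79}; ρ_J = cos(π/80) = 0.999229.
root = sin(π/80) = 0.0392598  (since 1−cos² = sin²).
[ω*] 2 ÷ (1 + 0.0392598) = 2 ÷ 1.0392598 = 1.924447.
ρ(B_{ω*}) = ω*−1 = 0.924447

ρ_SOR = 0.924447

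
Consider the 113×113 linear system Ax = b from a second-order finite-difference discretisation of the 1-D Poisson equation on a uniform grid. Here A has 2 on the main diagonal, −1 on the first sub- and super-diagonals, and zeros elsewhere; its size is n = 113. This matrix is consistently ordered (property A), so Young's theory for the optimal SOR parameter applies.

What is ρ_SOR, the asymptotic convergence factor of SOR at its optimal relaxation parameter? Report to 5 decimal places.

ρ_SOR = 0.94637

n=113: λ(B_J) = 1 − λ(A)/2 = cos(kπ/114); k=1 gives ρ_J = 0.99962.
1 − cos²(π/114) = sin²(π/114) ⇒ √(1−ρ_J²) = sin(π/114) = 0.027554.
ω* = 2/(1 + 0.027554) = 2/1.027554 = 1.94637.
ρ_SOR = ω* − 1 ≈ 0.94637.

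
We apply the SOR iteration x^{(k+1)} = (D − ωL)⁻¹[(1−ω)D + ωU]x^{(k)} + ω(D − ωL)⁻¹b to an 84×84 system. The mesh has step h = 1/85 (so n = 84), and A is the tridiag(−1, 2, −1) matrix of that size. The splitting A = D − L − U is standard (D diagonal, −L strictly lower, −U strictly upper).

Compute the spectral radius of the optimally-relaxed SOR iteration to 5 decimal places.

ρ_SOR = 0.92873

[ρ_J] n=84: ρ(B_J) = cos(π/(n+1)) = cos(π/85) = 0.99932.
√(1−ρ_J²) simplifies to sin(π/85) = 0.036951.
So ω* = 2/1.036951 = 1.92873 (Young).
and ρ(B_{ω*}) = 1.92873 − 1 = 0.92873.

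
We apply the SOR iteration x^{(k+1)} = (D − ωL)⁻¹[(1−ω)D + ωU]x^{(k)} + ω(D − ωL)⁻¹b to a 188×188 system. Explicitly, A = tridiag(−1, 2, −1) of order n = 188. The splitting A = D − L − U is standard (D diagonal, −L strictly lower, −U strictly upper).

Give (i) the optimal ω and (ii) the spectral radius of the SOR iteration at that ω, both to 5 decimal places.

With n=188, ρ(Jacobi) = cos(π/189) = 0.99986.
√(1−ρ_J²) simplifies to sin(π/189) = 0.016621.
[ω*] 2 ÷ (1 + 0.016621) = 2 ÷ 1.016621 = 1.96730.
ρ_SOR = ω* − 1 = 1.96730 − 1 = 0.96730.

ω* = 1.96730, ρ_SOR = 0.96730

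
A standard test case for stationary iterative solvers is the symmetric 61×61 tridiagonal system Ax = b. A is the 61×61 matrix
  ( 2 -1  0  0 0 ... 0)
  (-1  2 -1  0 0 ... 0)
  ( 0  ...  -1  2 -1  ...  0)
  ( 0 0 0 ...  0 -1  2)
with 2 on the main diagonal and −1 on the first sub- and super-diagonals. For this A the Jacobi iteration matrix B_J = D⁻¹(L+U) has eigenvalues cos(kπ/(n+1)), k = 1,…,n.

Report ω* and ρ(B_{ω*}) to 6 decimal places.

ω* = 1.903585, ρ_SOR = 0.903585

n=61: λ(B_J) = 1 − λ(A)/2 = cos(kπ/62); k=1 gives ρ_J = 0.998717.
√(1 − cos²(π/62)) = sin(π/62) ≈ 0.0506492.
[ω*] 2 ÷ (1 + 0.0506492) = 2 ÷ 1.0506492 = 1.903585.
and ρ(B_{ω*}) = 1.903585 − 1 = 0.903585.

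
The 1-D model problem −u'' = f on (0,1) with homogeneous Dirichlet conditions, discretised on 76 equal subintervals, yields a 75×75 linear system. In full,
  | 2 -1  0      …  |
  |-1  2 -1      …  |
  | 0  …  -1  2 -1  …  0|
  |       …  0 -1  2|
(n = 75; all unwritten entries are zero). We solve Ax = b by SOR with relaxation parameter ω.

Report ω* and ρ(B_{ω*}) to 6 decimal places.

[ρ_J] n=75: ρ(B_J) = cos(π/(n+1)) = cos(π/76) = 0.999146.
√(1 − cos²(π/76)) = sin(π/76) ≈ 0.0413250.
ω* = 2/(1+0.0413250) = 1.920630
[ρ_SOR] ω* − 1 = 0.920630.

ω* = 1.920630, ρ_SOR = 0.920630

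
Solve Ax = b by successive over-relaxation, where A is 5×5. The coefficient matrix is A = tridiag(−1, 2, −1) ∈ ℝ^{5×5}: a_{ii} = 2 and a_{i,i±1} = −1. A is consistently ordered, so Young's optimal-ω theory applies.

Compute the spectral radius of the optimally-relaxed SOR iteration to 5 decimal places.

n=5: λ(B_J) = 1 − λ(A)/2 = cos(kπ/6); k=1 gives ρ_J = 0.86603.
1 − cos²(π/6) = sin²(π/6) ⇒ √(1−ρ_J²) = sin(π/6) = 0.500000.
ω* = 2/(1+0.500000) = 1.33333
and ρ(B_{ω*}) = 1.33333 − 1 = 0.33333.

ρ_SOR = 0.33333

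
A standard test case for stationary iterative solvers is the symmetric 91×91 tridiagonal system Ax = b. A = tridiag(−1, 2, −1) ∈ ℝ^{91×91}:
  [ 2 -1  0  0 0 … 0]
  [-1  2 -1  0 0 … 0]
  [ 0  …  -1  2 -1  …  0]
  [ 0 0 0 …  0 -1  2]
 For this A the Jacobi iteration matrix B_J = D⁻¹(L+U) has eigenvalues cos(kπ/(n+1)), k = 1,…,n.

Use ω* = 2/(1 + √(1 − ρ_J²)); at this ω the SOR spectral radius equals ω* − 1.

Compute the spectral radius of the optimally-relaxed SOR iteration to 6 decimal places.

ρ_J = max_k |cos(kπ/92)| = cos(π/92) = 0.999417
√(1−ρ_J²) = |sin(π/92)| = 0.0341411
ω* = 2 / (1 + 0.0341411) = 2 / 1.0341411 ≈ 1.933972.
Hence ρ(B_{ω*}) = 1.933972 − 1 = 0.933972.

ρ_SOR = 0.933972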